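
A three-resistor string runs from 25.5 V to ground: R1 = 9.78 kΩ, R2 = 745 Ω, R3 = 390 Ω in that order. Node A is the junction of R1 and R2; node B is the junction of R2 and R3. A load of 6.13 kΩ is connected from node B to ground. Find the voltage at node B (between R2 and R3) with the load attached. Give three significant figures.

V ≈ 0.858 V

At node B, R3 is in parallel with the load: R3‖R_L = 366.7 Ω.
Below node A the resistance is R2 + (R3‖R_L) = 1112 Ω, so V_A = 25.5 × 1112/10890 = 2.603 V.
Then V_B = V_A × (R3‖R_L)/(R2 + R3‖R_L) = 2.603 × 366.7/1112 = 0.858 V.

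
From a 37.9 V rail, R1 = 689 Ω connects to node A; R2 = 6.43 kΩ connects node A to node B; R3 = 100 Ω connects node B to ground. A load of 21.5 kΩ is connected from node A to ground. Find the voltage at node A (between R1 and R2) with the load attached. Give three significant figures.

Below node A the series string R2+R3 = 6530 Ω sits in parallel with the 21500 Ω load: 5009 Ω.
V_A = 37.9 × 5009/(689 + 5009) = 33.3 V.

V ≈ 33.3 V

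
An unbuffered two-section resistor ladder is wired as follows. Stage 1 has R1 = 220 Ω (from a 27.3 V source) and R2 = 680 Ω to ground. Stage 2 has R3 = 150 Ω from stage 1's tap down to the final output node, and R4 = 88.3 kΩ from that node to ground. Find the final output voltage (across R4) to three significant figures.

Stage 2 presents R3+R4 = 88450 Ω as a load on stage 1's tap.
Stage 1's lower leg becomes R2‖(R3+R4) = 674.8 Ω, so V_mid = 27.3 × 674.8/894.8 = 20.59 V.
Stage 2 is itself unloaded: V_out = V_mid × R4/(R3+R4) = 20.59 × 88300/88450 = 20.6 V.

V_out ≈ 20.6 V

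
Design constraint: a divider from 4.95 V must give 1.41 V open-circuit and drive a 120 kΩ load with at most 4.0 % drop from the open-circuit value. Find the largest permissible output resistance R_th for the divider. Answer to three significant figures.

Loading drop = R_th/(R_th + R_L) ≤ 0.0400, so R_th ≤ R_L · ε/(1−ε) = 120 kΩ × 0.0400/0.9600 = 5.00 kΩ.
(Any R1, R2 with R2/(R1+R2) = 0.285 and R1‖R2 ≤ 5.00 kΩ will meet the spec.)

R_th ≤ 5.00 kΩ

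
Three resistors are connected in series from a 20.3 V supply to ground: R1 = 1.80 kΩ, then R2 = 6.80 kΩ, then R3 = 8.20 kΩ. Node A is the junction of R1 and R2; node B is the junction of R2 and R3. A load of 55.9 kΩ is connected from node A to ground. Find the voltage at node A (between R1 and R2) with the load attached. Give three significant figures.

V ≈ 17.6 V

Below node A the series string R2+R3 = 15.00 kΩ sits in parallel with the 55.9 kΩ load: 11.83 kΩ.
V_A = 20.3 × 11.83/(1.80 + 11.83) = 17.6 V.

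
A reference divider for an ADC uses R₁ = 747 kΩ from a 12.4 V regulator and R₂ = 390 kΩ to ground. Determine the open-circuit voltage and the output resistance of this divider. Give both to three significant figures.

V_th = 4.25 V, R_th = 256 kΩ

V_th is the open-circuit tap voltage: 12.4 × 390/(747 + 390) = 4.25 V.
With the supply zeroed, R₁ and R₂ appear in parallel from the tap: R_th = R₁‖R₂ = (747 × 390)/1137 = 256 kΩ.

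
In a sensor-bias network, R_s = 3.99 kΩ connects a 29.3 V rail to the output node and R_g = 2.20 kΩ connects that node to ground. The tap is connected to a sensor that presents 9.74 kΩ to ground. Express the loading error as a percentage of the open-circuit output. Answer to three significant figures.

Unloaded V = 29.3 × 2.20/6.190 = 10.414 V.
Loaded: R_g‖R_L = 1.795 kΩ, giving V = 29.3 × 1.795/5.785 = 9.0901 V.
Drop = (10.414 − 9.0901) / 10.414 = 12.7 %.

12.7 %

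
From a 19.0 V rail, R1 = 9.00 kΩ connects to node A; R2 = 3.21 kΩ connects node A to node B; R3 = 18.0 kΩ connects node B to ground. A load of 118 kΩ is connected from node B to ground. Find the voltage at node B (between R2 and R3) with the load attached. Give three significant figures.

V ≈ 10.7 V

At node B, R3 is in parallel with the load: R3‖R_L = 15.62 kΩ.
Below node A the resistance is R2 + (R3‖R_L) = 18.83 kΩ, so V_A = 19.0 × 18.83/27.83 = 12.86 V.
Then V_B = V_A × (R3‖R_L)/(R2 + R3‖R_L) = 12.86 × 15.62/18.83 = 10.7 V.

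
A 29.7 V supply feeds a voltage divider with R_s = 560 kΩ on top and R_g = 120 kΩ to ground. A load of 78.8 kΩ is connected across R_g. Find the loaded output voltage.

V_out ≈ 2.33 V

The load sits in parallel with R_g: R_g‖R_L = (120 × 78.8) / (120 + 78.8) = 47.57 kΩ.
V_out = 29.7 × 47.57 / (560 + 47.57) = 29.7 × 47.57/607.6 = 2.33 V.
(Unloaded it would have been 5.24 V.)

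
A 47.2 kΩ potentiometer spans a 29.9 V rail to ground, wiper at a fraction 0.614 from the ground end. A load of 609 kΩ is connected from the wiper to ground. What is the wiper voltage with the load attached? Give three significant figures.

The wiper splits the pot into (1−α)R = 18.22 kΩ above and αR = 28.98 kΩ below.
Lower section ‖ load = 27.66 kΩ.
V_wiper = 29.9 × 27.66/(18.22 + 27.66) = 18.0 V.

V ≈ 18.0 V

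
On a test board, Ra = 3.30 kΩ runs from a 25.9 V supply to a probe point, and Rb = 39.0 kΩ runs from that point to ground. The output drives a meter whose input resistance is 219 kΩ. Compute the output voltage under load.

The load sits in parallel with Rb: Rb‖R_L = (39.0 × 219) / (39.0 + 219) = 33.10 kΩ.
V_out = 25.9 × 33.10 / (3.30 + 33.10) = 25.9 × 33.10/36.40 = 23.6 V.

V_out ≈ 23.6 V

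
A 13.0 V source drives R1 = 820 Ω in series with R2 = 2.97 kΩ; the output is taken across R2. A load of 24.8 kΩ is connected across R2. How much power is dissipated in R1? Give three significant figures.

Total resistance from the source is R1 + (R2‖R_L) = 3472 Ω, so I = 13.0/3472 Ω = 3.744 mA.
P = I²·R1 = (3.744 mA)² × 820 Ω = 11.5 mW.

P ≈ 11.5 mW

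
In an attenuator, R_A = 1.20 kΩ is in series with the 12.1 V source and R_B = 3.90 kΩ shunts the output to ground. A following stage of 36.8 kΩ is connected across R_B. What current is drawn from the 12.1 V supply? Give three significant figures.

R_B‖R_L = 3.526 kΩ, so the source sees R_A + R_B‖R_L = 4.726 kΩ.
I = 12.1 V / 4.726 kΩ = 2.56 mA.

I ≈ 2.56 mA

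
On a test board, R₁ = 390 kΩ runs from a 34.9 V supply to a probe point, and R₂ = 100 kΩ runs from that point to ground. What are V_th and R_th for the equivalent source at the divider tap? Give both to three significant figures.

V_th = 7.12 V, R_th = 79.6 kΩ

V_th is the open-circuit tap voltage: 34.9 × 100/(390 + 100) = 7.12 V.
With the supply zeroed, R₁ and R₂ appear in parallel from the tap: R_th = R₁‖R₂ = (390 × 100)/490.0 = 79.6 kΩ.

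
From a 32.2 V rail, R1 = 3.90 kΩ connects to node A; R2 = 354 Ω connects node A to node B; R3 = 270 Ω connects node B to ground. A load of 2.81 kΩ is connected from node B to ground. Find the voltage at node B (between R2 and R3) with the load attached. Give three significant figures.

At node B, R3 is in parallel with the load: R3‖R_L = 246.3 Ω.
Below node A the resistance is R2 + (R3‖R_L) = 600.3 Ω, so V_A = 32.2 × 600.3/4500 = 4.295 V.
Then V_B = V_A × (R3‖R_L)/(R2 + R3‖R_L) = 4.295 × 246.3/600.3 = 1.76 V.

V ≈ 1.76 V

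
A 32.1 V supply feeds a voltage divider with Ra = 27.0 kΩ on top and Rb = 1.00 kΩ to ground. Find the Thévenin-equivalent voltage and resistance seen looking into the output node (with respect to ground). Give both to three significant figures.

V_th is the open-circuit tap voltage: 32.1 × 1.00/(27.0 + 1.00) = 1.15 V.
With the supply zeroed, Ra and Rb appear in parallel from the tap: R_th = Ra‖Rb = (27.0 × 1.00)/28.00 = 964 Ω.

V_th = 1.15 V, R_th = 964 Ω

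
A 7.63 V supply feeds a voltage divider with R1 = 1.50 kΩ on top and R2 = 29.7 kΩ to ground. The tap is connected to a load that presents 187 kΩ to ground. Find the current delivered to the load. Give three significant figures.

R2‖R_L = 25.63 kΩ; V_out = 7.63 × 25.63/27.13 = 7.208 V.
I_L = V_out / R_L = 7.208 / 187 kΩ = 0.0385 mA.

I_L ≈ 0.0385 mA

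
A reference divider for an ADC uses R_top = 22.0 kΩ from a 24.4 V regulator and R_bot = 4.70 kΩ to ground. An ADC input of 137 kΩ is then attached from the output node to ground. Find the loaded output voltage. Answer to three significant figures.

V_out ≈ 4.18 V

The load sits in parallel with R_bot: R_bot‖R_L = (4.70 × 137) / (4.70 + 137) = 4.544 kΩ.
V_out = 24.4 × 4.544 / (22.0 + 4.544) = 24.4 × 4.544/26.54 = 4.18 V.
(Unloaded it would have been 4.30 V.)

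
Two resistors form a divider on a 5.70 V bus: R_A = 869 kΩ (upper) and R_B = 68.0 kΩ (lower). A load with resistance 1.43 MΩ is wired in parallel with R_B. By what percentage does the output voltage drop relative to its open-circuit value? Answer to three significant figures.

The divider's output (Thévenin) resistance is R_A‖R_B = 63.07 kΩ.
Fractional drop under load = R_th/(R_th + R_L) = 63.07 / (63.07 + 1430) = 0.04224.
So the output falls by 4.22 %.

4.22 %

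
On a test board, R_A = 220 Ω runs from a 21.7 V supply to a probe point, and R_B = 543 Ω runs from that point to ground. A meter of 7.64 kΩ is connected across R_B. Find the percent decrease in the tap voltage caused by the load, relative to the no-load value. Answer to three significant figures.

The divider's output (Thévenin) resistance is R_A‖R_B = 156.6 Ω.
Fractional drop under load = R_th/(R_th + R_L) = 156.6 / (156.6 + 7640) = 0.02008.
So the output falls by 2.01 %.

2.01 %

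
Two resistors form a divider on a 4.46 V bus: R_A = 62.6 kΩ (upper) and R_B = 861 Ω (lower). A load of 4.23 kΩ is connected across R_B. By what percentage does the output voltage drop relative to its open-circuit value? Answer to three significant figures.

The divider's output (Thévenin) resistance is R_A‖R_B = 849.3 Ω.
Fractional drop under load = R_th/(R_th + R_L) = 849.3 / (849.3 + 4230) = 0.1672.
So the output falls by 16.7 %.

16.7 %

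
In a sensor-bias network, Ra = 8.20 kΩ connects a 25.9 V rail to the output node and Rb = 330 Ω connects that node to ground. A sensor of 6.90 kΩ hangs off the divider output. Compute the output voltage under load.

The load sits in parallel with Rb: Rb‖R_L = (330 × 6900) / (330 + 6900) = 314.9 Ω.
V_out = 25.9 × 314.9 / (8200 + 314.9) = 25.9 × 314.9/8515 = 0.958 V.

V_out ≈ 0.958 V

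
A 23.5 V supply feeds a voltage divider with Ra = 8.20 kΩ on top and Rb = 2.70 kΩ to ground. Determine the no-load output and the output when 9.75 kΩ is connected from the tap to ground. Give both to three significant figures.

Open-circuit: V = 23.5 × 2.70/(8.20 + 2.70) = 5.82 V.
With the load, Rb becomes Rb‖R_L = 2.114 kΩ, so V = 23.5 × 2.114/10.31 = 4.82 V.

Unloaded: 5.82 V; loaded: 4.82 V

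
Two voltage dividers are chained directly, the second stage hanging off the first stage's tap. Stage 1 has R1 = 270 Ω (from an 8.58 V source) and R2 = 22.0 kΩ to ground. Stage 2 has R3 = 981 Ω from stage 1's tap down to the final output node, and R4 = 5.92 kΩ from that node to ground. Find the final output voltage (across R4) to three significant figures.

V_out ≈ 7.00 V

Stage 2 presents R3+R4 = 6901 Ω as a load on stage 1's tap.
Stage 1's lower leg becomes R2‖(R3+R4) = 5253 Ω, so V_mid = 8.58 × 5253/5523 = 8.161 V.
Stage 2 is itself unloaded: V_out = V_mid × R4/(R3+R4) = 8.161 × 5920/6901 = 7.00 V.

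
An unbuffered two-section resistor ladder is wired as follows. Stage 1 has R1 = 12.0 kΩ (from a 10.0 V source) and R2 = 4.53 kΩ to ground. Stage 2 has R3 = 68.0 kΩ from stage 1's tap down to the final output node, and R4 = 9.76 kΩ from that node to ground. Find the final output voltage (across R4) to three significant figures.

Stage 2 presents R3+R4 = 77.76 kΩ as a load on stage 1's tap.
Stage 1's lower leg becomes R2‖(R3+R4) = 4.281 kΩ, so V_mid = 10.0 × 4.281/16.28 = 2.629 V.
Stage 2 is itself unloaded: V_out = V_mid × R4/(R3+R4) = 2.629 × 9.76/77.76 = 0.330 V.

V_out ≈ 0.330 V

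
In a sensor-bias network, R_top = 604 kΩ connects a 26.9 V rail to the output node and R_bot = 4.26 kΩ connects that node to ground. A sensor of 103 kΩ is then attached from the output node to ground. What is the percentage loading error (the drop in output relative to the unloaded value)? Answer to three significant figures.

3.94 %

The divider's output (Thévenin) resistance is R_top‖R_bot = 4.230 kΩ.
Fractional drop under load = R_th/(R_th + R_L) = 4.230 / (4.230 + 103) = 0.03945.
So the output falls by 3.94 %.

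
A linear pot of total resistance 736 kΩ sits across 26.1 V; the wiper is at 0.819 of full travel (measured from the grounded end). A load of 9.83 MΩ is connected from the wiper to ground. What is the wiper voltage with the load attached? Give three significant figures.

The wiper splits the pot into (1−α)R = 133.2 kΩ above and αR = 602.8 kΩ below.
Lower section ‖ load = 568.0 kΩ.
V_wiper = 26.1 × 568.0/(133.2 + 568.0) = 21.1 V.

V ≈ 21.1 V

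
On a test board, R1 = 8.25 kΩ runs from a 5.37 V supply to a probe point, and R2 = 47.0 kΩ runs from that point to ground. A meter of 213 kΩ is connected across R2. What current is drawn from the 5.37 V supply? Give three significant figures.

R2‖R_L = 38.50 kΩ, so the source sees R1 + R2‖R_L = 46.75 kΩ.
I = 5.37 V / 46.75 kΩ = 0.115 mA.

I ≈ 0.115 mA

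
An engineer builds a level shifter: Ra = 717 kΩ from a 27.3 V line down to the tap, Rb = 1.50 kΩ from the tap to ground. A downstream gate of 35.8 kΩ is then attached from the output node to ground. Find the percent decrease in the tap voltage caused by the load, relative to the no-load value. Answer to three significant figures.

4.01 %

The divider's output (Thévenin) resistance is Ra‖Rb = 1.497 kΩ.
Fractional drop under load = R_th/(R_th + R_L) = 1.497 / (1.497 + 35.8) = 0.04013.
So the output falls by 4.01 %.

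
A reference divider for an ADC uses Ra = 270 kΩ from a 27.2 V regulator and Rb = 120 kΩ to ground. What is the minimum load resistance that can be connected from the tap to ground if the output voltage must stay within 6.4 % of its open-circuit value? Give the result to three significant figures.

Output resistance R_th = Ra‖Rb = (270 × 120)/390.0 = 83.08 kΩ.
The fractional drop is R_th/(R_th + R_L); requiring this ≤ 0.0640 gives R_L ≥ R_th(1/0.0640 − 1) = 83.08 × 14.62 = 1.22 MΩ.

R_L(min) ≈ 1.22 MΩ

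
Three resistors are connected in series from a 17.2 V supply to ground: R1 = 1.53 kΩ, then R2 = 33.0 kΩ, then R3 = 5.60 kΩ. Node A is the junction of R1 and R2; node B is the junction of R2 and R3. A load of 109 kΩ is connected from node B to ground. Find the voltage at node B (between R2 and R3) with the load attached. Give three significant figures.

V ≈ 2.30 V

At node B, R3 is in parallel with the load: R3‖R_L = 5.326 kΩ.
Below node A the resistance is R2 + (R3‖R_L) = 38.33 kΩ, so V_A = 17.2 × 38.33/39.86 = 16.54 V.
Then V_B = V_A × (R3‖R_L)/(R2 + R3‖R_L) = 16.54 × 5.326/38.33 = 2.30 V.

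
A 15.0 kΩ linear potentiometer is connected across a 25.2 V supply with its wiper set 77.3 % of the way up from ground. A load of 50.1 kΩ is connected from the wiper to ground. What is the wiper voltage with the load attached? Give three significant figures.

The wiper splits the pot into (1−α)R = 3.405 kΩ above and αR = 11.60 kΩ below.
Lower section ‖ load = 9.416 kΩ.
V_wiper = 25.2 × 9.416/(3.405 + 9.416) = 18.5 V.

V ≈ 18.5 V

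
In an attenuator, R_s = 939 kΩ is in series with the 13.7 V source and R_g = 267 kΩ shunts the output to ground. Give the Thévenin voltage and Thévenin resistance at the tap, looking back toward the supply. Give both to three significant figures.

V_th = 3.03 V, R_th = 208 kΩ

V_th is the open-circuit tap voltage: 13.7 × 267/(939 + 267) = 3.03 V.
With the supply zeroed, R_s and R_g appear in parallel from the tap: R_th = R_s‖R_g = (939 × 267)/1206 = 208 kΩ.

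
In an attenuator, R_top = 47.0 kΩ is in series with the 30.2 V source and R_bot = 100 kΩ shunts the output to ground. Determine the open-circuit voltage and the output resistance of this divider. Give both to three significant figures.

V_th is the open-circuit tap voltage: 30.2 × 100/(47.0 + 100) = 20.5 V.
With the supply zeroed, R_top and R_bot appear in parallel from the tap: R_th = R_top‖R_bot = (47.0 × 100)/147.0 = 32.0 kΩ.

V_th = 20.5 V, R_th = 32.0 kΩ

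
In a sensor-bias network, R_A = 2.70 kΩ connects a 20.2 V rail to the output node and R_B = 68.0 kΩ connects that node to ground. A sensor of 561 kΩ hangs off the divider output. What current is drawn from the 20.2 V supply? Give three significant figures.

R_B‖R_L = 60.65 kΩ, so the source sees R_A + R_B‖R_L = 63.35 kΩ.
I = 20.2 V / 63.35 kΩ = 0.319 mA.

I ≈ 0.319 mA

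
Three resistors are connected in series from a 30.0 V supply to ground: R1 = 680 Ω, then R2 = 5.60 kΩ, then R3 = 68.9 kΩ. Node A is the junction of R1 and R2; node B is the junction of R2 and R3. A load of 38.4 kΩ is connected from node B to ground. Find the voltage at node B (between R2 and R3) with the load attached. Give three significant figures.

V ≈ 23.9 V

At node B, R3 is in parallel with the load: R3‖R_L = 24660 Ω.
Below node A the resistance is R2 + (R3‖R_L) = 30260 Ω, so V_A = 30.0 × 30260/30940 = 29.34 V.
Then V_B = V_A × (R3‖R_L)/(R2 + R3‖R_L) = 29.34 × 24660/30260 = 23.9 V.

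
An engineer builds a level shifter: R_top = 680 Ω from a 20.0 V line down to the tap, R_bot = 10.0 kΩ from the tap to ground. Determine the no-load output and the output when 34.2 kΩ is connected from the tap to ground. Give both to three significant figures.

Unloaded: 18.7 V; loaded: 18.4 V

Open-circuit: V = 20.0 × 10000/(680 + 10000) = 18.7 V.
With the load, R_bot becomes R_bot‖R_L = 7738 Ω, so V = 20.0 × 7738/8418 = 18.4 V.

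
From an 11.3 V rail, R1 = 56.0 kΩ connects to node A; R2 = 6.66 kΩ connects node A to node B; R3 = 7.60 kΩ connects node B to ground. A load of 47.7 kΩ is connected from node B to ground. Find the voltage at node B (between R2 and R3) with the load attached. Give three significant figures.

V ≈ 1.07 V

At node B, R3 is in parallel with the load: R3‖R_L = 6.556 kΩ.
Below node A the resistance is R2 + (R3‖R_L) = 13.22 kΩ, so V_A = 11.3 × 13.22/69.22 = 2.158 V.
Then V_B = V_A × (R3‖R_L)/(R2 + R3‖R_L) = 2.158 × 6.556/13.22 = 1.07 V.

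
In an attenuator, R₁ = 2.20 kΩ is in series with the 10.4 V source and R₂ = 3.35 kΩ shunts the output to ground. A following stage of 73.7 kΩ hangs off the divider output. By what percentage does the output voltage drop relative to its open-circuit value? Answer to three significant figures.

The divider's output (Thévenin) resistance is R₁‖R₂ = 1.328 kΩ.
Fractional drop under load = R_th/(R_th + R_L) = 1.328 / (1.328 + 73.7) = 0.01770.
So the output falls by 1.77 %.

1.77 %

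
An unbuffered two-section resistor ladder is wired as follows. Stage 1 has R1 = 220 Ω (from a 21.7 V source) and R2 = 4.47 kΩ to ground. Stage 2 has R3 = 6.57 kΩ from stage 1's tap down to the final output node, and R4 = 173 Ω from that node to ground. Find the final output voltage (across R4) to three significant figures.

V_out ≈ 0.515 V

Stage 2 presents R3+R4 = 6743 Ω as a load on stage 1's tap.
Stage 1's lower leg becomes R2‖(R3+R4) = 2688 Ω, so V_mid = 21.7 × 2688/2908 = 20.06 V.
Stage 2 is itself unloaded: V_out = V_mid × R4/(R3+R4) = 20.06 × 173/6743 = 0.515 V.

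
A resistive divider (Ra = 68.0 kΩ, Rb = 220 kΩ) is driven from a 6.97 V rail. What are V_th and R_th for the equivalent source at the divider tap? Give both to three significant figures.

V_th is the open-circuit tap voltage: 6.97 × 220/(68.0 + 220) = 5.32 V.
With the supply zeroed, Ra and Rb appear in parallel from the tap: R_th = Ra‖Rb = (68.0 × 220)/288.0 = 51.9 kΩ.

V_th = 5.32 V, R_th = 51.9 kΩ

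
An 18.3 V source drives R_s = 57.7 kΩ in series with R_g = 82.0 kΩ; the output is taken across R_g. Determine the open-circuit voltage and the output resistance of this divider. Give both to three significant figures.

V_th is the open-circuit tap voltage: 18.3 × 82.0/(57.7 + 82.0) = 10.7 V.
With the supply zeroed, R_s and R_g appear in parallel from the tap: R_th = R_s‖R_g = (57.7 × 82.0)/139.7 = 33.9 kΩ.

V_th = 10.7 V, R_th = 33.9 kΩ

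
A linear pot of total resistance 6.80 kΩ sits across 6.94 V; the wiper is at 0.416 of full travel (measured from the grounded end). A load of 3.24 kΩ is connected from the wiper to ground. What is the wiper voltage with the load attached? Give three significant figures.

V ≈ 1.91 V

The wiper splits the pot into (1−α)R = 3.971 kΩ above and αR = 2.829 kΩ below.
Lower section ‖ load = 1.510 kΩ.
V_wiper = 6.94 × 1.510/(3.971 + 1.510) = 1.91 V.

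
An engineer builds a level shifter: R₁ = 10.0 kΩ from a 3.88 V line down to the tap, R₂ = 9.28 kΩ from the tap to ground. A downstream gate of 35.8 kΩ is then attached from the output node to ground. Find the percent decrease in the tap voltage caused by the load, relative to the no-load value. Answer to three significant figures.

The divider's output (Thévenin) resistance is R₁‖R₂ = 4.813 kΩ.
Fractional drop under load = R_th/(R_th + R_L) = 4.813 / (4.813 + 35.8) = 0.1185.
So the output falls by 11.9 %.

11.9 %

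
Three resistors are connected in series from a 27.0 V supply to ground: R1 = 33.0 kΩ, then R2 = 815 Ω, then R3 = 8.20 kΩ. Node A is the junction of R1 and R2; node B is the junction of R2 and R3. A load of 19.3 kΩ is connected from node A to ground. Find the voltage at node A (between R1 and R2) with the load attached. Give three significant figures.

Below node A the series string R2+R3 = 9015 Ω sits in parallel with the 19300 Ω load: 6145 Ω.
V_A = 27.0 × 6145/(33000 + 6145) = 4.24 V.

V ≈ 4.24 V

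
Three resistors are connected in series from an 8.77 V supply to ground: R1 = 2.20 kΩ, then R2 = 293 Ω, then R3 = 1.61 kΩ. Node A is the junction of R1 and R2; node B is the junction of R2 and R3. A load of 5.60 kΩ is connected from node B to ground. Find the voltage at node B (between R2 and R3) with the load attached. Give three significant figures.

At node B, R3 is in parallel with the load: R3‖R_L = 1250 Ω.
Below node A the resistance is R2 + (R3‖R_L) = 1543 Ω, so V_A = 8.77 × 1543/3743 = 3.616 V.
Then V_B = V_A × (R3‖R_L)/(R2 + R3‖R_L) = 3.616 × 1250/1543 = 2.93 V.

V ≈ 2.93 V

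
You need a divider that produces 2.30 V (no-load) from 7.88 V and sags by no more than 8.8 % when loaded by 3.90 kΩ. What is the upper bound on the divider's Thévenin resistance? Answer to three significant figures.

Loading drop = R_th/(R_th + R_L) ≤ 0.0880, so R_th ≤ R_L · ε/(1−ε) = 3.90 kΩ × 0.0880/0.9120 = 376 Ω.
(Any R1, R2 with R2/(R1+R2) = 0.292 and R1‖R2 ≤ 376 Ω will meet the spec.)

R_th ≤ 376 Ω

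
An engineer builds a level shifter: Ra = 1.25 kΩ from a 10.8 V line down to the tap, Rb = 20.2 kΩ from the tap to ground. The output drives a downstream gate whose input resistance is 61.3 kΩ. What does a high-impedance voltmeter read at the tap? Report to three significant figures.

V_out ≈ 9.98 V

The load sits in parallel with Rb: Rb‖R_L = (20.2 × 61.3) / (20.2 + 61.3) = 15.19 kΩ.
V_out = 10.8 × 15.19 / (1.25 + 15.19) = 10.8 × 15.19/16.44 = 9.98 V.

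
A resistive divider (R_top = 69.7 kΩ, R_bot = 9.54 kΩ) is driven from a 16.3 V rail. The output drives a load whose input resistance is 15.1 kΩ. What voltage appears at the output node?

V_out ≈ 1.26 V

The load sits in parallel with R_bot: R_bot‖R_L = (9.54 × 15.1) / (9.54 + 15.1) = 5.846 kΩ.
V_out = 16.3 × 5.846 / (69.7 + 5.846) = 16.3 × 5.846/75.55 = 1.26 V.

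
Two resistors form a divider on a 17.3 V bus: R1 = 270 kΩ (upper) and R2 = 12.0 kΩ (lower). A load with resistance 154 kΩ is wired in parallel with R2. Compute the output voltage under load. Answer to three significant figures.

The load sits in parallel with R2: R2‖R_L = (12.0 × 154) / (12.0 + 154) = 11.13 kΩ.
V_out = 17.3 × 11.13 / (270 + 11.13) = 17.3 × 11.13/281.1 = 0.685 V.

V_out ≈ 0.685 V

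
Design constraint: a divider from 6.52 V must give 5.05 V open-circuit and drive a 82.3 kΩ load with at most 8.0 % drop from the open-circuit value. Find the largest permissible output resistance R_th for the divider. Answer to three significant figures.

R_th ≤ 7.16 kΩ

Loading drop = R_th/(R_th + R_L) ≤ 0.0800, so R_th ≤ R_L · ε/(1−ε) = 82.3 kΩ × 0.0800/0.9200 = 7.16 kΩ.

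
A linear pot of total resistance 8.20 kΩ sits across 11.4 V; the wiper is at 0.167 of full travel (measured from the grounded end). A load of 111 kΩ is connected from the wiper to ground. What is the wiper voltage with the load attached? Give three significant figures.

The wiper splits the pot into (1−α)R = 6.831 kΩ above and αR = 1.369 kΩ below.
Lower section ‖ load = 1.353 kΩ.
V_wiper = 11.4 × 1.353/(6.831 + 1.353) = 1.88 V.

V ≈ 1.88 V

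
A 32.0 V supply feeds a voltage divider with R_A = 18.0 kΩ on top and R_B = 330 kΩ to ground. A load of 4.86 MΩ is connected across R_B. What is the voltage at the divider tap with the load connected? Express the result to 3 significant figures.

The load sits in parallel with R_B: R_B‖R_L = (330 × 4860) / (330 + 4860) = 309.0 kΩ.
V_out = 32.0 × 309.0 / (18.0 + 309.0) = 32.0 × 309.0/327.0 = 30.2 V.
(Unloaded it would have been 30.3 V.)

V_out ≈ 30.2 V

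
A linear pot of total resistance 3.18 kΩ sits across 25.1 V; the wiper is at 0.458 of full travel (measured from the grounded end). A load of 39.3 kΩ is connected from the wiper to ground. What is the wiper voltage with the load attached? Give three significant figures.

V ≈ 11.3 V

The wiper splits the pot into (1−α)R = 1.724 kΩ above and αR = 1.456 kΩ below.
Lower section ‖ load = 1.404 kΩ.
V_wiper = 25.1 × 1.404/(1.724 + 1.404) = 11.3 V.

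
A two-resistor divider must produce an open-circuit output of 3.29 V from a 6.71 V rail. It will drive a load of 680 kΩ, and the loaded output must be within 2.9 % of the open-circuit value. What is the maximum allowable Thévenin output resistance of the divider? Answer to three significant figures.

R_th ≤ 20.3 kΩ

Loading drop = R_th/(R_th + R_L) ≤ 0.0290, so R_th ≤ R_L · ε/(1−ε) = 680 kΩ × 0.0290/0.9710 = 20.3 kΩ.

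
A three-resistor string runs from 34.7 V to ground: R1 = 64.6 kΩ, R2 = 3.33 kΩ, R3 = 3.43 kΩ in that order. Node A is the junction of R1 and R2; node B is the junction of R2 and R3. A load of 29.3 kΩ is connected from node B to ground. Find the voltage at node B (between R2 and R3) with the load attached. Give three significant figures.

V ≈ 1.50 V

At node B, R3 is in parallel with the load: R3‖R_L = 3.071 kΩ.
Below node A the resistance is R2 + (R3‖R_L) = 6.401 kΩ, so V_A = 34.7 × 6.401/71.00 = 3.128 V.
Then V_B = V_A × (R3‖R_L)/(R2 + R3‖R_L) = 3.128 × 3.071/6.401 = 1.50 V.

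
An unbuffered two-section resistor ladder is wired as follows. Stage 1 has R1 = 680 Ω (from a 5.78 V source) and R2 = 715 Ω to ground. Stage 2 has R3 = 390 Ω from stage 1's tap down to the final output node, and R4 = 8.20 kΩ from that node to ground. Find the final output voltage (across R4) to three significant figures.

Stage 2 presents R3+R4 = 8590 Ω as a load on stage 1's tap.
Stage 1's lower leg becomes R2‖(R3+R4) = 660.1 Ω, so V_mid = 5.78 × 660.1/1340 = 2.847 V.
Stage 2 is itself unloaded: V_out = V_mid × R4/(R3+R4) = 2.847 × 8200/8590 = 2.72 V.

V_out ≈ 2.72 V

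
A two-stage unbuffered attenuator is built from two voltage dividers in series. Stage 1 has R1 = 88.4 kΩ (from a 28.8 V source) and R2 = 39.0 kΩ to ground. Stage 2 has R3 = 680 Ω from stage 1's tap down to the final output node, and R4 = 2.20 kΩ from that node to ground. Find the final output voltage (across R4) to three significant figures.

V_out ≈ 0.648 V

Stage 2 presents R3+R4 = 2880 Ω as a load on stage 1's tap.
Stage 1's lower leg becomes R2‖(R3+R4) = 2682 Ω, so V_mid = 28.8 × 2682/91080 = 0.8480 V.
Stage 2 is itself unloaded: V_out = V_mid × R4/(R3+R4) = 0.8480 × 2200/2880 = 0.648 V.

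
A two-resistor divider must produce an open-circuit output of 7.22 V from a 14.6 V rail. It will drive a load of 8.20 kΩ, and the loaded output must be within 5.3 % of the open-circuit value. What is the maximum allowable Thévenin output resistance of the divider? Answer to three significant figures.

R_th ≤ 459 Ω

Loading drop = R_th/(R_th + R_L) ≤ 0.0530, so R_th ≤ R_L · ε/(1−ε) = 8.20 kΩ × 0.0530/0.9470 = 459 Ω.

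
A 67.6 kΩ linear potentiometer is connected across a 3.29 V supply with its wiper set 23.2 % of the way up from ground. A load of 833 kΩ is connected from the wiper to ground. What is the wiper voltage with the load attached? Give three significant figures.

The wiper splits the pot into (1−α)R = 51.92 kΩ above and αR = 15.68 kΩ below.
Lower section ‖ load = 15.39 kΩ.
V_wiper = 3.29 × 15.39/(51.92 + 15.39) = 0.752 V.

V ≈ 0.752 V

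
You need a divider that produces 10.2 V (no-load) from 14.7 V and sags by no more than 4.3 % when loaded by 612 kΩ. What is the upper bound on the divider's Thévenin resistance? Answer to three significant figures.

Loading drop = R_th/(R_th + R_L) ≤ 0.0430, so R_th ≤ R_L · ε/(1−ε) = 612 kΩ × 0.0430/0.9570 = 27.5 kΩ.

R_th ≤ 27.5 kΩ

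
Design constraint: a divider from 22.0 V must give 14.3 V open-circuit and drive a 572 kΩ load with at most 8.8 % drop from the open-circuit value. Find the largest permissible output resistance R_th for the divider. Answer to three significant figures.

Loading drop = R_th/(R_th + R_L) ≤ 0.0880, so R_th ≤ R_L · ε/(1−ε) = 572 kΩ × 0.0880/0.9120 = 55.2 kΩ.

R_th ≤ 55.2 kΩ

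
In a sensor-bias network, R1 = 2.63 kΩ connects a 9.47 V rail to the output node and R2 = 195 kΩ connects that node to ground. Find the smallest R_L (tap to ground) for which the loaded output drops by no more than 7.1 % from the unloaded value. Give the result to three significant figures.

Output resistance R_th = R1‖R2 = (2.63 × 195)/197.6 = 2.595 kΩ.
The fractional drop is R_th/(R_th + R_L); requiring this ≤ 0.0710 gives R_L ≥ R_th(1/0.0710 − 1) = 2.595 × 13.08 = 34.0 kΩ.

R_L(min) ≈ 34.0 kΩ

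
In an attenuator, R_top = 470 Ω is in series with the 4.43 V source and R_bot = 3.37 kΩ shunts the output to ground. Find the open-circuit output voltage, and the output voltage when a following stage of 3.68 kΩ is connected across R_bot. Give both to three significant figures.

Open-circuit: V = 4.43 × 3370/(470 + 3370) = 3.89 V.
With the load, R_bot becomes R_bot‖R_L = 1759 Ω, so V = 4.43 × 1759/2229 = 3.50 V.

Unloaded: 3.89 V; loaded: 3.50 V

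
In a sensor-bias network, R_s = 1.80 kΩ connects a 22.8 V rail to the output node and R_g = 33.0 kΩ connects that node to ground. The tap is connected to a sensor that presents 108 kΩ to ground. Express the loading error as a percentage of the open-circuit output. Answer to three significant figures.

1.56 %

The divider's output (Thévenin) resistance is R_s‖R_g = 1.707 kΩ.
Fractional drop under load = R_th/(R_th + R_L) = 1.707 / (1.707 + 108) = 0.01556.
So the output falls by 1.56 %.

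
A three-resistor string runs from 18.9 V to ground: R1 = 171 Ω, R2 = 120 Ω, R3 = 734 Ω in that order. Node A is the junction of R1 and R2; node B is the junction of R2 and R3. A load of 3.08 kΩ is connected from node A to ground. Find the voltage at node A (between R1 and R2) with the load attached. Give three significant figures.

V ≈ 15.1 V

Below node A the series string R2+R3 = 854.0 Ω sits in parallel with the 3080 Ω load: 668.6 Ω.
V_A = 18.9 × 668.6/(171 + 668.6) = 15.1 V.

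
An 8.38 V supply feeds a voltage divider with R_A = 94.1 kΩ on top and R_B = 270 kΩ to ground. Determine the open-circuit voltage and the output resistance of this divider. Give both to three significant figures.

V_th = 6.21 V, R_th = 69.8 kΩ

V_th is the open-circuit tap voltage: 8.38 × 270/(94.1 + 270) = 6.21 V.
With the supply zeroed, R_A and R_B appear in parallel from the tap: R_th = R_A‖R_B = (94.1 × 270)/364.1 = 69.8 kΩ.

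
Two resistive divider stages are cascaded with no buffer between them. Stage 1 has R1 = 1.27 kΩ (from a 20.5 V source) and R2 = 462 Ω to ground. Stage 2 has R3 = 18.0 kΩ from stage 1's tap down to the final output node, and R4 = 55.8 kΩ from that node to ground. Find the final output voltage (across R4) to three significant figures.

V_out ≈ 4.12 V

Stage 2 presents R3+R4 = 73800 Ω as a load on stage 1's tap.
Stage 1's lower leg becomes R2‖(R3+R4) = 459.1 Ω, so V_mid = 20.5 × 459.1/1729 = 5.443 V.
Stage 2 is itself unloaded: V_out = V_mid × R4/(R3+R4) = 5.443 × 55800/73800 = 4.12 V.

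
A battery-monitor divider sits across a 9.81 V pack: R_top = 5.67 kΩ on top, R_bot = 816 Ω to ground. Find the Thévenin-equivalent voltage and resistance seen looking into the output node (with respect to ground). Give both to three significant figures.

V_th is the open-circuit tap voltage: 9.81 × 816/(5670 + 816) = 1.23 V.
With the supply zeroed, R_top and R_bot appear in parallel from the tap: R_th = R_top‖R_bot = (5670 × 816)/6486 = 713 Ω.

V_th = 1.23 V, R_th = 713 Ω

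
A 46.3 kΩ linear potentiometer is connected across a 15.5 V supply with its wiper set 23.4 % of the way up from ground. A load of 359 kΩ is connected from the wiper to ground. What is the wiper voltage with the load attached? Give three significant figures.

The wiper splits the pot into (1−α)R = 35.47 kΩ above and αR = 10.83 kΩ below.
Lower section ‖ load = 10.52 kΩ.
V_wiper = 15.5 × 10.52/(35.47 + 10.52) = 3.55 V.

V ≈ 3.55 V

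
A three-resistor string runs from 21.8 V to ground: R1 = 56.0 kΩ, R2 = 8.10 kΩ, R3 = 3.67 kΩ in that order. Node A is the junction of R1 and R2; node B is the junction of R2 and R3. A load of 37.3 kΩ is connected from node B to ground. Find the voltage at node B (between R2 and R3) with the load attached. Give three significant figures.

V ≈ 1.08 V

At node B, R3 is in parallel with the load: R3‖R_L = 3.341 kΩ.
Below node A the resistance is R2 + (R3‖R_L) = 11.44 kΩ, so V_A = 21.8 × 11.44/67.44 = 3.698 V.
Then V_B = V_A × (R3‖R_L)/(R2 + R3‖R_L) = 3.698 × 3.341/11.44 = 1.08 V.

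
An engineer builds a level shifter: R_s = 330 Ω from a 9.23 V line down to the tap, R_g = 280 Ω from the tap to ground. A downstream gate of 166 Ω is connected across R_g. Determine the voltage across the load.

V_out ≈ 2.22 V

The load sits in parallel with R_g: R_g‖R_L = (280 × 166) / (280 + 166) = 104.2 Ω.
V_out = 9.23 × 104.2 / (330 + 104.2) = 9.23 × 104.2/434.2 = 2.22 V.
(Unloaded it would have been 4.24 V.)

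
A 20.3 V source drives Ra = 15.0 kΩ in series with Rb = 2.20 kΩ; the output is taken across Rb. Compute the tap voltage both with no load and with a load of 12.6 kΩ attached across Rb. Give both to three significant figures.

Unloaded: 2.60 V; loaded: 2.25 V

Open-circuit: V = 20.3 × 2.20/(15.0 + 2.20) = 2.60 V.
With the load, Rb becomes Rb‖R_L = 1.873 kΩ, so V = 20.3 × 1.873/16.87 = 2.25 V.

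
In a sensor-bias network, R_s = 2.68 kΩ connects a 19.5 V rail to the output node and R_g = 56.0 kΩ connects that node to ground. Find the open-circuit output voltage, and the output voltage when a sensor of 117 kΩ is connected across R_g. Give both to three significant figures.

Open-circuit: V = 19.5 × 56.0/(2.68 + 56.0) = 18.6 V.
With the load, R_g becomes R_g‖R_L = 37.87 kΩ, so V = 19.5 × 37.87/40.55 = 18.2 V.

Unloaded: 18.6 V; loaded: 18.2 V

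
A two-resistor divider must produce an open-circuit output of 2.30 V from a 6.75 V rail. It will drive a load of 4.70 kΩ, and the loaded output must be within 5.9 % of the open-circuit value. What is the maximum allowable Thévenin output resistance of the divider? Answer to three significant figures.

Loading drop = R_th/(R_th + R_L) ≤ 0.0590, so R_th ≤ R_L · ε/(1−ε) = 4.70 kΩ × 0.0590/0.9410 = 295 Ω.

R_th ≤ 295 Ω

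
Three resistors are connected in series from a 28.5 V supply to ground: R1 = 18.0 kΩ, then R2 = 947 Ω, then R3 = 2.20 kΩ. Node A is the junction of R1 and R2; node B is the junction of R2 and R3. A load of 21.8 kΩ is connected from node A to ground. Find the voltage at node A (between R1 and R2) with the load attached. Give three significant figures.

V ≈ 3.78 V

Below node A the series string R2+R3 = 3147 Ω sits in parallel with the 21800 Ω load: 2750 Ω.
V_A = 28.5 × 2750/(18000 + 2750) = 3.78 V.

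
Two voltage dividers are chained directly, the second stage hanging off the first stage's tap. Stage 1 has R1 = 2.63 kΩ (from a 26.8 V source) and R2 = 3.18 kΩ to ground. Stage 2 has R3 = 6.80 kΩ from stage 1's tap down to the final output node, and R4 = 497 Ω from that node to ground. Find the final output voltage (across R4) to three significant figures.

V_out ≈ 0.834 V

Stage 2 presents R3+R4 = 7297 Ω as a load on stage 1's tap.
Stage 1's lower leg becomes R2‖(R3+R4) = 2215 Ω, so V_mid = 26.8 × 2215/4845 = 12.25 V.
Stage 2 is itself unloaded: V_out = V_mid × R4/(R3+R4) = 12.25 × 497/7297 = 0.834 V.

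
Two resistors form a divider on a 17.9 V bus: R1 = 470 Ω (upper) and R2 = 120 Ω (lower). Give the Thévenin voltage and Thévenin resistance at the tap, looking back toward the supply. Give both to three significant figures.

V_th = 3.64 V, R_th = 95.6 Ω

V_th is the open-circuit tap voltage: 17.9 × 120/(470 + 120) = 3.64 V.
With the supply zeroed, R1 and R2 appear in parallel from the tap: R_th = R1‖R2 = (470 × 120)/590.0 = 95.6 Ω.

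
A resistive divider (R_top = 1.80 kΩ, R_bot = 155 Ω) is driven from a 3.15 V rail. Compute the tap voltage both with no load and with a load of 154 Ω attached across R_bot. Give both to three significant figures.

Open-circuit: V = 3.15 × 155/(1800 + 155) = 0.250 V.
With the load, R_bot becomes R_bot‖R_L = 77.25 Ω, so V = 3.15 × 77.25/1877 = 0.130 V.

Unloaded: 0.250 V; loaded: 0.130 V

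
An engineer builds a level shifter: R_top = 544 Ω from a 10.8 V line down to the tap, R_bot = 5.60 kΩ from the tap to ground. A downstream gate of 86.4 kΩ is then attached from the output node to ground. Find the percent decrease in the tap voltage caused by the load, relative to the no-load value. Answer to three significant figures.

0.571 %

The divider's output (Thévenin) resistance is R_top‖R_bot = 495.8 Ω.
Fractional drop under load = R_th/(R_th + R_L) = 495.8 / (495.8 + 86400) = 0.005706.
So the output falls by 0.571 %.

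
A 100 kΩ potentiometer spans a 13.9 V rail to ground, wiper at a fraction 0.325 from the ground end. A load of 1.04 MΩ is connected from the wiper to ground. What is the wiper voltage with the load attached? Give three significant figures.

V ≈ 4.42 V

The wiper splits the pot into (1−α)R = 67.50 kΩ above and αR = 32.50 kΩ below.
Lower section ‖ load = 31.52 kΩ.
V_wiper = 13.9 × 31.52/(67.50 + 31.52) = 4.42 V.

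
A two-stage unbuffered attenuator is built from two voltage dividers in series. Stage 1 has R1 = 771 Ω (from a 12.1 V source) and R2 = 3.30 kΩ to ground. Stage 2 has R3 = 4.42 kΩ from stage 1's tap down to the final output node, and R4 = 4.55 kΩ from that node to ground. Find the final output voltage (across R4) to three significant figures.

V_out ≈ 4.65 V

Stage 2 presents R3+R4 = 8970 Ω as a load on stage 1's tap.
Stage 1's lower leg becomes R2‖(R3+R4) = 2412 Ω, so V_mid = 12.1 × 2412/3183 = 9.170 V.
Stage 2 is itself unloaded: V_out = V_mid × R4/(R3+R4) = 9.170 × 4550/8970 = 4.65 V.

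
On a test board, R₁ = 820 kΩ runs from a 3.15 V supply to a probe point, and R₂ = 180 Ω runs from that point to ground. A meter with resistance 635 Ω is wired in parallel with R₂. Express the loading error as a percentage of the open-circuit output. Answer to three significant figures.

The divider's output (Thévenin) resistance is R₁‖R₂ = 180.0 Ω.
Fractional drop under load = R_th/(R_th + R_L) = 180.0 / (180.0 + 635) = 0.2208.
So the output falls by 22.1 %.

22.1 %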